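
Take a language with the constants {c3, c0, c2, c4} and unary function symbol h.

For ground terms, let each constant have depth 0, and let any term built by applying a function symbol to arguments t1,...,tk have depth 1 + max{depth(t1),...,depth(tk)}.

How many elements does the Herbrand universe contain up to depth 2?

Let N_k = |{terms of depth ≤ k}|. Then N_0 = 4 and N_k = 4 + N_{k-1} for k ≥ 1 (one summand per function symbol, arity giving the exponent).
N_0 = 4
N_1 = 4 + 4 = 8
N_2 = 4 + 8 = 12
Explicitly: c3, c0, c2, c4, h(c3), h(c0), h(c2), h(c4), h(h(c3)), h(h(c0)), h(h(c2)), h(h(c4)).

12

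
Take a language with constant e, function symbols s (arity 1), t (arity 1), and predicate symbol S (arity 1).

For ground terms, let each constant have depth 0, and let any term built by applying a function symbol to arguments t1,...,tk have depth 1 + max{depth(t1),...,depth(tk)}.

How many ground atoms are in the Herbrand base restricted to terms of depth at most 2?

7

First count ground terms of depth ≤ 2.
Let N_k = |{terms of depth ≤ k}|. Then N_0 = 1 and N_k = 1 + N_{k-1} + N_{k-1} for k ≥ 1 (one summand per function symbol, arity giving the exponent).
N_0 = 1
N_1 = 1 + 1 + 1 = 3
N_2 = 1 + 3 + 3 = 7
Explicitly: e, s(e), s(s(e)), s(t(e)), t(e), t(s(e)), t(t(e)).
So |H| = 7.
Each predicate of arity r yields |H|^r ground atoms (one per choice of an r-tuple from H):
  S: 7
Total ground atoms: 7.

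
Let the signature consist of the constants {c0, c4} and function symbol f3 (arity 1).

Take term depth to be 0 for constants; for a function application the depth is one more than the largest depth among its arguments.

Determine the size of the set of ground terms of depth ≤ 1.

Let N_k = |{terms of depth ≤ k}|. Then N_0 = 2 and N_k = 2 + N_{k-1} for k ≥ 1 (one summand per function symbol, arity giving the exponent).
N_0 = 2
N_1 = 2 + 2 = 4
Explicitly: c0, c4, f3(c0), f3(c4).

4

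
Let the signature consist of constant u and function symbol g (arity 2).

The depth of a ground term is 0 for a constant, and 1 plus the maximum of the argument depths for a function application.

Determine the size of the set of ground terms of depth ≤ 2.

Let N_k = |{terms of depth ≤ k}|. Then N_0 = 1 and N_k = 1 + N_{k-1}^2 for k ≥ 1 (one summand per function symbol, arity giving the exponent).
N_0 = 1
N_1 = 1 + 1^2 = 2
N_2 = 1 + 2^2 = 5
Explicitly: u, g(u, u), g(u, g(u, u)), g(g(u, u), u), g(g(u, u), g(u, u)).

5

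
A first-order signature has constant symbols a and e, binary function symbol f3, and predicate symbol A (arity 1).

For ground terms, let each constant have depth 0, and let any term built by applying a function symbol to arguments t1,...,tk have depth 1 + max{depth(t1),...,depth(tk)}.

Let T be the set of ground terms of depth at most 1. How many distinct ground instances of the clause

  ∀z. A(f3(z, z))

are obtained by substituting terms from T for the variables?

Ground terms of depth ≤ 1:
  Let N_k count ground terms of depth at most k. Each non-constant term of depth ≤ k is some function symbol applied to depth-≤(k−1) arguments, giving N_k = 2 + N_{k-1}^2.
  N_0 = 2
  N_1 = 2 + 2^2 = 6
  Explicitly: a, e, f3(a, a), f3(a, e), f3(e, a), f3(e, e).
So there are 6 ground terms available for substitution.
The variable z ranges independently over the available ground terms, and distinct assignments produce distinct instances.
Number of ground instances = 6.

6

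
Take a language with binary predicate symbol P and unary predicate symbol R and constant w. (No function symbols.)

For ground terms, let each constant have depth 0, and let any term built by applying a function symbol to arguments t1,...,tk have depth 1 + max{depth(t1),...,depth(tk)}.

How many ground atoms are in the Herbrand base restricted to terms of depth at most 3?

2

First count ground terms of depth ≤ 3.
With no function symbols every ground term is a constant, so there is exactly 1 ground term at every depth bound.
N_0 = 1
N_1 = 1
N_2 = 1
N_3 = 1
Explicitly: w.
So |H| = 1.
Each predicate of arity r yields |H|^r ground atoms (one per choice of an r-tuple from H):
  P: 1^2 = 1;  R: 1
Total ground atoms: 1 + 1 = 2.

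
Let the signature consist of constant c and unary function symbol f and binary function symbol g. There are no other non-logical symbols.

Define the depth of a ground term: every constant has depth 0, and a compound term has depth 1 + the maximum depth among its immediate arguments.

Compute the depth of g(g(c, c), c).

depth(g(c, c)) = 1 + max(0, 0) = 1
depth(g(g(c, c), c)) = 1 + max(1, 0) = 2

2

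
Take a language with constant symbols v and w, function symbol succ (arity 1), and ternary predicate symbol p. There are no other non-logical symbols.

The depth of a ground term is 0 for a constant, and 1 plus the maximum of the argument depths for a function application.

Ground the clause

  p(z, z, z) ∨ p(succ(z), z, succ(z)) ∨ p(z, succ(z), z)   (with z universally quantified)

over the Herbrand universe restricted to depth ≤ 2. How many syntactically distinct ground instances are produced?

Ground terms of depth ≤ 2:
  Count level by level. With function symbols succ/1, the terms of depth ≤ k are the 2 constants together with each function applied to depth-≤(k−1) tuples, so N_k = 2 + N_{k-1}.
  N_0 = 2
  N_1 = 2 + 2 = 4
  N_2 = 2 + 4 = 6
So there are 6 ground terms available for substitution.
The variable z ranges independently over the available ground terms, and distinct assignments produce distinct instances.
Number of ground instances = 6.

6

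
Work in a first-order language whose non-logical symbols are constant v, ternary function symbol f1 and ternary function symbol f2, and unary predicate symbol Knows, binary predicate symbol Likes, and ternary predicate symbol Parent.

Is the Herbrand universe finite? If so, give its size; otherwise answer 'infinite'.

infinite

The signature has at least one function symbol (f1, arity 3) and at least one constant (v).
Iterating f1 gives infinitely many distinct ground terms: v, f1(v, v, v), f1(f1(v, v, v), f1(v, v, v), f1(v, v, v)), ...
So the Herbrand universe is infinite.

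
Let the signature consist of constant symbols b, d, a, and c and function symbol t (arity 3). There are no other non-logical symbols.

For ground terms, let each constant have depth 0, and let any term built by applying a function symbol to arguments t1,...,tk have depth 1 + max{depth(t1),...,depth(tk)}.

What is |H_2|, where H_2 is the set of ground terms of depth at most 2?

314436

Write N_k for the number of ground terms of depth ≤ k. A term of depth ≤ k is either a constant or a function symbol applied to arguments of depth ≤ k−1, so N_k = 4 + N_{k-1}^3.
N_0 = 4
N_1 = 4 + 4^3 = 68
N_2 = 4 + 68^3 = 314436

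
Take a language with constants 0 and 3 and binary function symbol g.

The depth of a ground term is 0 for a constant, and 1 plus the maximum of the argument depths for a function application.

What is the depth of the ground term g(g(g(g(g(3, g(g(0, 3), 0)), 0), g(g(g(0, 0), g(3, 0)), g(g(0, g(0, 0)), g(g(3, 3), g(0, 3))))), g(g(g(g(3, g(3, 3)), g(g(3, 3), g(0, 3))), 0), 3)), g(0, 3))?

depth(g(0, 3)) = 1 + max(0, 0) = 1
depth(g(g(0, 3), 0)) = 1 + max(1, 0) = 2
depth(g(3, g(g(0, 3), 0))) = 1 + max(0, 2) = 3
depth(g(g(3, g(g(0, 3), 0)), 0)) = 1 + max(3, 0) = 4
depth(g(0, 0)) = 1 + max(0, 0) = 1
depth(g(3, 0)) = 1 + max(0, 0) = 1
depth(g(g(0, 0), g(3, 0))) = 1 + max(1, 1) = 2
depth(g(0, g(0, 0))) = 1 + max(0, 1) = 2
depth(g(3, 3)) = 1 + max(0, 0) = 1
depth(g(g(3, 3), g(0, 3))) = 1 + max(1, 1) = 2
depth(g(g(0, g(0, 0)), g(g(3, 3), g(0, 3)))) = 1 + max(2, 2) = 3
depth(g(g(g(0, 0), g(3, 0)), g(g(0, g(0, 0)), g(g(3, 3), g(0, 3))))) = 1 + max(2, 3) = 4
depth(g(g(g(3, g(g(0, 3), 0)), 0), g(g(g(0, 0), g(3, 0)), g(g(0, g(0, 0)), g(g(3, 3), g(0, 3)))))) = 1 + max(4, 4) = 5
depth(g(3, g(3, 3))) = 1 + max(0, 1) = 2
depth(g(g(3, g(3, 3)), g(g(3, 3), g(0, 3)))) = 1 + max(2, 2) = 3
depth(g(g(g(3, g(3, 3)), g(g(3, 3), g(0, 3))), 0)) = 1 + max(3, 0) = 4
depth(g(g(g(g(3, g(3, 3)), g(g(3, 3), g(0, 3))), 0), 3)) = 1 + max(4, 0) = 5
depth(g(g(g(g(3, g(g(0, 3), 0)), 0), g(g(g(0, 0), g(3, 0)), g(g(0, g(0, 0)), g(g(3, 3), g(0, 3))))), g(g(g(g(3, g(3, 3)), g(g(3, 3), g(0, 3))), 0), 3))) = 1 + max(5, 5) = 6
depth(g(g(g(g(g(3, g(g(0, 3), 0)), 0), g(g(g(0, 0), g(3, 0)), g(g(0, g(0, 0)), g(g(3, 3), g(0, 3))))), g(g(g(g(3, g(3, 3)), g(g(3, 3), g(0, 3))), 0), 3)), g(0, 3))) = 1 + max(6, 1) = 7

7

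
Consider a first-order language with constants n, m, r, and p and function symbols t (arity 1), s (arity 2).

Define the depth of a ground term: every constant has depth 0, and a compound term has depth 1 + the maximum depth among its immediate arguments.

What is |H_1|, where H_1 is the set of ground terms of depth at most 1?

If N_k denotes the number of depth-≤k ground terms, the 4 constants give N_0 = 4, and each function symbol of arity r contributes N_{k-1}^r new terms at level k: N_k = 4 + N_{k-1} + N_{k-1}^2.
N_0 = 4
N_1 = 4 + 4 + 4^2 = 24

24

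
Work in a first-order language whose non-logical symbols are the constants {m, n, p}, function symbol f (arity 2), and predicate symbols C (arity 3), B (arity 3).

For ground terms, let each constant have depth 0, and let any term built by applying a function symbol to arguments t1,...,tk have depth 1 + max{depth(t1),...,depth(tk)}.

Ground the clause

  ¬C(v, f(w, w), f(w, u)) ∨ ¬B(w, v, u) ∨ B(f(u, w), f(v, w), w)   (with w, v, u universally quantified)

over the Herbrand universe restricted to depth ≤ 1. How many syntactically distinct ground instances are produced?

1728

Ground terms of depth ≤ 1:
  Write N_k for the number of ground terms of depth ≤ k. A term of depth ≤ k is either a constant or a function symbol applied to arguments of depth ≤ k−1, so N_k = 3 + N_{k-1}^2.
  N_0 = 3
  N_1 = 3 + 3^2 = 12
  Explicitly: m, n, p, f(m, m), f(m, n), f(m, p), f(n, m), f(n, n), f(n, p), f(p, m), f(p, n), f(p, p).
So there are 12 ground terms available for substitution.
There are 3 variables to instantiate (w, v, u), each occurring in at least one literal, so different choices give different ground instances.
Number of ground instances = 12^3 = 1728.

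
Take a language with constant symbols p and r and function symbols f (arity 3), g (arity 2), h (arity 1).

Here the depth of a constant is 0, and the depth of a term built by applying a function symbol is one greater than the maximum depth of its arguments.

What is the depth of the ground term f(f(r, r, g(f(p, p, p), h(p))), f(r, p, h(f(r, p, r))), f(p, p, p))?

depth(f(p, p, p)) = 1 + max(0, 0, 0) = 1
depth(h(p)) = 1 + depth(p) = 1 + 0 = 1
depth(g(f(p, p, p), h(p))) = 1 + max(1, 1) = 2
depth(f(r, r, g(f(p, p, p), h(p)))) = 1 + max(0, 0, 2) = 3
depth(f(r, p, r)) = 1 + max(0, 0, 0) = 1
depth(h(f(r, p, r))) = 1 + depth(f(r, p, r)) = 1 + 1 = 2
depth(f(r, p, h(f(r, p, r)))) = 1 + max(0, 0, 2) = 3
depth(f(f(r, r, g(f(p, p, p), h(p))), f(r, p, h(f(r, p, r))), f(p, p, p))) = 1 + max(3, 3, 1) = 4

4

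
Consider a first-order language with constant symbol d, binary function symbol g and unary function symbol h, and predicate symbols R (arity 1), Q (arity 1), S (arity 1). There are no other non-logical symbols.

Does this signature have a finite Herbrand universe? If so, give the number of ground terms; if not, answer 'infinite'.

infinite

The signature has at least one function symbol (g, arity 2) and at least one constant (d).
Iterating g gives infinitely many distinct ground terms: d, g(d, d), g(g(d, d), g(d, d)), ...
So the Herbrand universe is infinite.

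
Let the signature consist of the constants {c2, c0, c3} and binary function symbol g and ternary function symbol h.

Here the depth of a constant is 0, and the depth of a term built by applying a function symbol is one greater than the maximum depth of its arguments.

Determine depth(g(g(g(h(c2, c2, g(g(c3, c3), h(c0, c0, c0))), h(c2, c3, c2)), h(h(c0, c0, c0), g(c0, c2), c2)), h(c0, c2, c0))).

depth(g(c3, c3)) = 1 + max(0, 0) = 1
depth(h(c0, c0, c0)) = 1 + max(0, 0, 0) = 1
depth(g(g(c3, c3), h(c0, c0, c0))) = 1 + max(1, 1) = 2
depth(h(c2, c2, g(g(c3, c3), h(c0, c0, c0)))) = 1 + max(0, 0, 2) = 3
depth(h(c2, c3, c2)) = 1 + max(0, 0, 0) = 1
depth(g(h(c2, c2, g(g(c3, c3), h(c0, c0, c0))), h(c2, c3, c2))) = 1 + max(3, 1) = 4
depth(g(c0, c2)) = 1 + max(0, 0) = 1
depth(h(h(c0, c0, c0), g(c0, c2), c2)) = 1 + max(1, 1, 0) = 2
depth(g(g(h(c2, c2, g(g(c3, c3), h(c0, c0, c0))), h(c2, c3, c2)), h(h(c0, c0, c0), g(c0, c2), c2))) = 1 + max(4, 2) = 5
depth(h(c0, c2, c0)) = 1 + max(0, 0, 0) = 1
depth(g(g(g(h(c2, c2, g(g(c3, c3), h(c0, c0, c0))), h(c2, c3, c2)), h(h(c0, c0, c0), g(c0, c2), c2)), h(c0, c2, c0))) = 1 + max(5, 1) = 6

6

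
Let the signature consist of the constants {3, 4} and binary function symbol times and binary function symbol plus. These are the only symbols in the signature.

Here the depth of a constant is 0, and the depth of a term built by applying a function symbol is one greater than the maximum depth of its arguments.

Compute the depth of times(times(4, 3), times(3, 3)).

2

depth(times(4, 3)) = 1 + max(0, 0) = 1
depth(times(3, 3)) = 1 + max(0, 0) = 1
depth(times(times(4, 3), times(3, 3))) = 1 + max(1, 1) = 2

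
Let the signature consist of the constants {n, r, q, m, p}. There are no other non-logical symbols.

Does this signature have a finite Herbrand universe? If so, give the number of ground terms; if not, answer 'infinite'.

5

There are no function symbols, so every ground term is one of the 5 constants.
The Herbrand universe is {n, r, q, m, p}, which is finite with 5 elements.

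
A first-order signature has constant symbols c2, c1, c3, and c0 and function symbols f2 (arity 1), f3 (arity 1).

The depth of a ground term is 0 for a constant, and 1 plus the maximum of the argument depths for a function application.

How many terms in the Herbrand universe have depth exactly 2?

16

Let N_k = |{terms of depth ≤ k}|. Then N_0 = 4 and N_k = 4 + N_{k-1} + N_{k-1} for k ≥ 1 (one summand per function symbol, arity giving the exponent).
N_0 = 4
N_1 = 4 + 4 + 4 = 12
N_2 = 4 + 12 + 12 = 28
Terms of depth exactly 2: N_2 − N_1 = 28 − 12 = 16.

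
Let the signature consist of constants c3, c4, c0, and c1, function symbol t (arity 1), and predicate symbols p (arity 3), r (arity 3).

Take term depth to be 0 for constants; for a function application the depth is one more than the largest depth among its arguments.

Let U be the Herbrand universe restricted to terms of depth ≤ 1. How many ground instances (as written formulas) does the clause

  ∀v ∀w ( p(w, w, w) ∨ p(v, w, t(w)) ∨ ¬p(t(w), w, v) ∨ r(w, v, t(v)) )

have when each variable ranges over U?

Ground terms of depth ≤ 1:
  If N_k denotes the number of depth-≤k ground terms, the 4 constants give N_0 = 4, and each function symbol of arity r contributes N_{k-1}^r new terms at level k: N_k = 4 + N_{k-1}.
  N_0 = 4
  N_1 = 4 + 4 = 8
So there are 8 ground terms available for substitution.
The clause has 2 distinct variables (v, w), each appearing in the body. In the free term algebra distinct substitutions yield syntactically distinct ground instances.
Number of ground instances = 8^2 = 64.

64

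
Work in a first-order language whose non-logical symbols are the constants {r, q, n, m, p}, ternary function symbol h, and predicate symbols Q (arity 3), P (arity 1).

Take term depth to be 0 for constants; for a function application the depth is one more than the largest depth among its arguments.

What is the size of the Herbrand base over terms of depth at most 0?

130

First count ground terms of depth ≤ 0.
If N_k denotes the number of depth-≤k ground terms, the 5 constants give N_0 = 5, and each function symbol of arity r contributes N_{k-1}^r new terms at level k: N_k = 5 + N_{k-1}^3.
N_0 = 5
So |H| = 5.
Each predicate of arity r yields |H|^r ground atoms (one per choice of an r-tuple from H):
  Q: 5^3 = 125;  P: 5
Total ground atoms: 125 + 5 = 130.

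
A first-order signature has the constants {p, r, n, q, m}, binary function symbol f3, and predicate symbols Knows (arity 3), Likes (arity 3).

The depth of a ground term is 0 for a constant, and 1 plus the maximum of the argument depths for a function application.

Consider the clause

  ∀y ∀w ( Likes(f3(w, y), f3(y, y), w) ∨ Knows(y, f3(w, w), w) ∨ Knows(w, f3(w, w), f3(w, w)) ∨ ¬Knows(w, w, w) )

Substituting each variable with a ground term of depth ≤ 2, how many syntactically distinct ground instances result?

819025

Ground terms of depth ≤ 2:
  If N_k denotes the number of depth-≤k ground terms, the 5 constants give N_0 = 5, and each function symbol of arity r contributes N_{k-1}^r new terms at level k: N_k = 5 + N_{k-1}^2.
  N_0 = 5
  N_1 = 5 + 5^2 = 30
  N_2 = 5 + 30^2 = 905
So there are 905 ground terms available for substitution.
Each of y, w ranges independently over the available ground terms, and distinct assignments produce distinct instances.
Number of ground instances = 905^2 = 819025.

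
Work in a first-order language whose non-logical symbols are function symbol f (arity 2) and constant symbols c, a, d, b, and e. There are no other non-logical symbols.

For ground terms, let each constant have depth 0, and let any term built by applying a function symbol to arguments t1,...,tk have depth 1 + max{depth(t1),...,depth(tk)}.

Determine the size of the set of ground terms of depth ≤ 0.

5

If N_k denotes the number of depth-≤k ground terms, the 5 constants give N_0 = 5, and each function symbol of arity r contributes N_{k-1}^r new terms at level k: N_k = 5 + N_{k-1}^2.
N_0 = 5
Explicitly: c, a, d, b, e.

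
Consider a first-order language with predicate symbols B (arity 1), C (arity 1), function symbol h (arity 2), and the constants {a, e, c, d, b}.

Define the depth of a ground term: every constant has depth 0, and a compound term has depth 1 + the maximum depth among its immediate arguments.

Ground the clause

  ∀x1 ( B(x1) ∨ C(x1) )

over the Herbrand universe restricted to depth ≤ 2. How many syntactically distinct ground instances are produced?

905

Ground terms of depth ≤ 2:
  Count level by level. With function symbols h/2, the terms of depth ≤ k are the 5 constants together with each function applied to depth-≤(k−1) tuples, so N_k = 5 + N_{k-1}^2.
  N_0 = 5
  N_1 = 5 + 5^2 = 30
  N_2 = 5 + 30^2 = 905
So there are 905 ground terms available for substitution.
There is 1 variable to instantiate (x1),  occurring in at least one literal, so different choices give different ground instances.
Number of ground instances = 905.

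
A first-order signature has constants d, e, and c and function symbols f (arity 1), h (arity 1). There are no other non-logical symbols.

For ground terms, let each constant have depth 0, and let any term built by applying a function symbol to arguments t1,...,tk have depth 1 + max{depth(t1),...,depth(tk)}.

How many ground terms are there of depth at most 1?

9

Let N_k = |{terms of depth ≤ k}|. Then N_0 = 3 and N_k = 3 + N_{k-1} + N_{k-1} for k ≥ 1 (one summand per function symbol, arity giving the exponent).
N_0 = 3
N_1 = 3 + 3 + 3 = 9
Explicitly: d, e, c, f(d), f(e), f(c), h(d), h(e), h(c).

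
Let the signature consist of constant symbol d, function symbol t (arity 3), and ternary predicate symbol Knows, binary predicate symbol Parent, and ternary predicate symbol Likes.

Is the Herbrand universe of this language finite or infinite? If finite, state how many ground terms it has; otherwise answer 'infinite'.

infinite

The signature has at least one function symbol (t, arity 3) and at least one constant (d).
Iterating t gives infinitely many distinct ground terms: d, t(d, d, d), t(t(d, d, d), t(d, d, d), t(d, d, d)), ...
So the Herbrand universe is infinite.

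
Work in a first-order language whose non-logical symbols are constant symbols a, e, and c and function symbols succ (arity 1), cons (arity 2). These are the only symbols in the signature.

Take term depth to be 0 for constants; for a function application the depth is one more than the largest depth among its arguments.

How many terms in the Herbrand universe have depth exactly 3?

Let N_k count ground terms of depth at most k. Each non-constant term of depth ≤ k is some function symbol applied to depth-≤(k−1) arguments, giving N_k = 3 + N_{k-1} + N_{k-1}^2.
N_0 = 3
N_1 = 3 + 3 + 3^2 = 15
N_2 = 3 + 15 + 15^2 = 243
N_3 = 3 + 243 + 243^2 = 59295
Terms of depth exactly 3: N_3 − N_2 = 59295 − 243 = 59052.

59052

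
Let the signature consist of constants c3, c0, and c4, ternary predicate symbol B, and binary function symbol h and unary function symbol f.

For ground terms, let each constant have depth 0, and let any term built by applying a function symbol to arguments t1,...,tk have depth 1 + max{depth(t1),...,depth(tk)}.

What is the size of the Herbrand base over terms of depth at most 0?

27

First count ground terms of depth ≤ 0.
Write N_k for the number of ground terms of depth ≤ k. A term of depth ≤ k is either a constant or a function symbol applied to arguments of depth ≤ k−1, so N_k = 3 + N_{k-1}^2 + N_{k-1}.
N_0 = 3
Explicitly: c3, c0, c4.
So |H| = 3.
Each predicate of arity r yields |H|^r ground atoms (one per choice of an r-tuple from H):
  B: 3^3 = 27
Total ground atoms: 27.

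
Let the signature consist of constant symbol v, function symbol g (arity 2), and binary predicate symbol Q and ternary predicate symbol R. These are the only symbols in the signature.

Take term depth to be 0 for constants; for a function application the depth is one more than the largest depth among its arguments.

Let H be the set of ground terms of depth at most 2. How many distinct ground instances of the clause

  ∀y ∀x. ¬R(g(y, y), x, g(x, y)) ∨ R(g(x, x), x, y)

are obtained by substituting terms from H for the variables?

Ground terms of depth ≤ 2:
  Let N_k = |{terms of depth ≤ k}|. Then N_0 = 1 and N_k = 1 + N_{k-1}^2 for k ≥ 1 (one summand per function symbol, arity giving the exponent).
  N_0 = 1
  N_1 = 1 + 1^2 = 2
  N_2 = 1 + 2^2 = 5
So there are 5 ground terms available for substitution.
Each of y, x ranges independently over the available ground terms, and distinct assignments produce distinct instances.
Number of ground instances = 5^2 = 25.

25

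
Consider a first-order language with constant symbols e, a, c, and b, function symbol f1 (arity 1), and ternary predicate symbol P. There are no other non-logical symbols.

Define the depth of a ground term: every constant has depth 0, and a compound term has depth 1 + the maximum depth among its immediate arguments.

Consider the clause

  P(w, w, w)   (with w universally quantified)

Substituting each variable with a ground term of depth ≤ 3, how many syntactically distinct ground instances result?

16

Ground terms of depth ≤ 3:
  If N_k denotes the number of depth-≤k ground terms, the 4 constants give N_0 = 4, and each function symbol of arity r contributes N_{k-1}^r new terms at level k: N_k = 4 + N_{k-1}.
  N_0 = 4
  N_1 = 4 + 4 = 8
  N_2 = 4 + 8 = 12
  N_3 = 4 + 12 = 16
So there are 16 ground terms available for substitution.
The clause has 1 distinct variable (w), which appears in the body. In the free term algebra distinct substitutions yield syntactically distinct ground instances.
Number of ground instances = 16.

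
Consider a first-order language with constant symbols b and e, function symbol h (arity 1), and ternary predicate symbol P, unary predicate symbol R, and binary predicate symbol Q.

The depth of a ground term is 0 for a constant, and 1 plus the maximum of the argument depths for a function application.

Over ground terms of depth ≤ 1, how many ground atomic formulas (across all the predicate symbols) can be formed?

84

First count ground terms of depth ≤ 1.
If N_k denotes the number of depth-≤k ground terms, the 2 constants give N_0 = 2, and each function symbol of arity r contributes N_{k-1}^r new terms at level k: N_k = 2 + N_{k-1}.
N_0 = 2
N_1 = 2 + 2 = 4
Explicitly: b, e, h(b), h(e).
So |H| = 4.
For each predicate symbol, the number of ground atoms is |H| raised to its arity; summing:
  P: 4^3 = 64;  R: 4;  Q: 4^2 = 16
Total ground atoms: 64 + 4 + 16 = 84.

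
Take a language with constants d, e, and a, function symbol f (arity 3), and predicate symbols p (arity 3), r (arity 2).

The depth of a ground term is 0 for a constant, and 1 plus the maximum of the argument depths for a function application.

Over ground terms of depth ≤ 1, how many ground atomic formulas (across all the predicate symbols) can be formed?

27900

First count ground terms of depth ≤ 1.
Let N_k = |{terms of depth ≤ k}|. Then N_0 = 3 and N_k = 3 + N_{k-1}^3 for k ≥ 1 (one summand per function symbol, arity giving the exponent).
N_0 = 3
N_1 = 3 + 3^3 = 30
So |H| = 30.
A ground atom is a predicate applied to a tuple of terms from H, so the count is the sum over predicates of |H|^arity:
  p: 30^3 = 27000;  r: 30^2 = 900
Total ground atoms: 27000 + 900 = 27900.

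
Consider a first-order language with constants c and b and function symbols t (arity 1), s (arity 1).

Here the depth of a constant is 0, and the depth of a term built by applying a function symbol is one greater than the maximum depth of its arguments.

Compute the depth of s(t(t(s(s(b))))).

depth(s(b)) = 1 + depth(b) = 1 + 0 = 1
depth(s(s(b))) = 1 + depth(s(b)) = 1 + 1 = 2
depth(t(s(s(b)))) = 1 + depth(s(s(b))) = 1 + 2 = 3
depth(t(t(s(s(b))))) = 1 + depth(t(s(s(b)))) = 1 + 3 = 4
depth(s(t(t(s(s(b)))))) = 1 + depth(t(t(s(s(b))))) = 1 + 4 = 5

5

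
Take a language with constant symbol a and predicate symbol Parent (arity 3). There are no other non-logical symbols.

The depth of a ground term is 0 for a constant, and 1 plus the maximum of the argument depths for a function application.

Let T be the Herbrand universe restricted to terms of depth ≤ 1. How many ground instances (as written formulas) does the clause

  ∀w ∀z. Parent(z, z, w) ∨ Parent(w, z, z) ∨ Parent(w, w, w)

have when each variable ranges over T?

Ground terms of depth ≤ 1:
  With no function symbols every ground term is a constant, so there is exactly 1 ground term at every depth bound.
  N_0 = 1
  N_1 = 1
  Explicitly: a.
So there is exactly 1 ground term available for substitution.
The clause has 2 distinct variables (w, z), each appearing in the body. In the free term algebra distinct substitutions yield syntactically distinct ground instances.
Number of ground instances = 1^2 = 1.

1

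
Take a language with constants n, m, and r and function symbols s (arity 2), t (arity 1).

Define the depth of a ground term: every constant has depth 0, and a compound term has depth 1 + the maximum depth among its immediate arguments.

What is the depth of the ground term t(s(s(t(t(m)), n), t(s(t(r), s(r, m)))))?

depth(t(m)) = 1 + depth(m) = 1 + 0 = 1
depth(t(t(m))) = 1 + depth(t(m)) = 1 + 1 = 2
depth(s(t(t(m)), n)) = 1 + max(2, 0) = 3
depth(t(r)) = 1 + depth(r) = 1 + 0 = 1
depth(s(r, m)) = 1 + max(0, 0) = 1
depth(s(t(r), s(r, m))) = 1 + max(1, 1) = 2
depth(t(s(t(r), s(r, m)))) = 1 + depth(s(t(r), s(r, m))) = 1 + 2 = 3
depth(s(s(t(t(m)), n), t(s(t(r), s(r, m))))) = 1 + max(3, 3) = 4
depth(t(s(s(t(t(m)), n), t(s(t(r), s(r, m)))))) = 1 + depth(s(s(t(t(m)), n), t(s(t(r), s(r, m))))) = 1 + 4 = 5

5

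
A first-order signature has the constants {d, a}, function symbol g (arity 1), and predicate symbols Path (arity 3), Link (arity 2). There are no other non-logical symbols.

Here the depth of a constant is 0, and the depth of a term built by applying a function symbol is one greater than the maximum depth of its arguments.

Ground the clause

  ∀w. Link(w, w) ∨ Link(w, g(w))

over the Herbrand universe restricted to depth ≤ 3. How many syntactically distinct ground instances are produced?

Ground terms of depth ≤ 3:
  Let N_k = |{terms of depth ≤ k}|. Then N_0 = 2 and N_k = 2 + N_{k-1} for k ≥ 1 (one summand per function symbol, arity giving the exponent).
  N_0 = 2
  N_1 = 2 + 2 = 4
  N_2 = 2 + 4 = 6
  N_3 = 2 + 6 = 8
  Explicitly: d, a, g(d), g(a), g(g(d)), g(g(a)), g(g(g(d))), g(g(g(a))).
So there are 8 ground terms available for substitution.
The variable w ranges independently over the available ground terms, and distinct assignments produce distinct instances.
Number of ground instances = 8.

8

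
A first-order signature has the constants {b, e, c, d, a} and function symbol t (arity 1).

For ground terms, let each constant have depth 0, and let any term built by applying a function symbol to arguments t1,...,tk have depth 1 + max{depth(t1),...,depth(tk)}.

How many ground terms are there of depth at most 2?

15

Let N_k = |{terms of depth ≤ k}|. Then N_0 = 5 and N_k = 5 + N_{k-1} for k ≥ 1 (one summand per function symbol, arity giving the exponent).
N_0 = 5
N_1 = 5 + 5 = 10
N_2 = 5 + 10 = 15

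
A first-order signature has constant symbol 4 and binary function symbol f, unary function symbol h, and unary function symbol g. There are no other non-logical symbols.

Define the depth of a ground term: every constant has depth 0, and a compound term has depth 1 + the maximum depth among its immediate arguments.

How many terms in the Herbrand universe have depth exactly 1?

If N_k denotes the number of depth-≤k ground terms, the 1 constant gives N_0 = 1, and each function symbol of arity r contributes N_{k-1}^r new terms at level k: N_k = 1 + N_{k-1}^2 + N_{k-1} + N_{k-1}.
N_0 = 1
N_1 = 1 + 1^2 + 1 + 1 = 4
Terms of depth exactly 1: N_1 − N_0 = 4 − 1 = 3.

3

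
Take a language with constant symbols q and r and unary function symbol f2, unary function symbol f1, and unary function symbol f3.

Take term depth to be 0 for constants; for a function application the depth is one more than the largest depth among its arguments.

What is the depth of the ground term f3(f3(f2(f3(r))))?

depth(f3(r)) = 1 + depth(r) = 1 + 0 = 1
depth(f2(f3(r))) = 1 + depth(f3(r)) = 1 + 1 = 2
depth(f3(f2(f3(r)))) = 1 + depth(f2(f3(r))) = 1 + 2 = 3
depth(f3(f3(f2(f3(r))))) = 1 + depth(f3(f2(f3(r)))) = 1 + 3 = 4

4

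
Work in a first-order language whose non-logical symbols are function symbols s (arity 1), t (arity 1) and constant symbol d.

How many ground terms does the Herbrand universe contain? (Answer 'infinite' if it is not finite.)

infinite

The signature has at least one function symbol (s, arity 1) and at least one constant (d).
Iterating s gives infinitely many distinct ground terms: d, s(d), s(s(d)), ...
So the Herbrand universe is infinite.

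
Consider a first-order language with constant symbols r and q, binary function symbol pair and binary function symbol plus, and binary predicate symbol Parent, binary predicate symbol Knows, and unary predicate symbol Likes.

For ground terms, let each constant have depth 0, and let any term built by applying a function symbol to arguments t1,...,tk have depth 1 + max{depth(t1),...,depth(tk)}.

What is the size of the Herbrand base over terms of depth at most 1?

First count ground terms of depth ≤ 1.
Let N_k count ground terms of depth at most k. Each non-constant term of depth ≤ k is some function symbol applied to depth-≤(k−1) arguments, giving N_k = 2 + N_{k-1}^2 + N_{k-1}^2.
N_0 = 2
N_1 = 2 + 2^2 + 2^2 = 10
So |H| = 10.
Ground atoms are formed by filling each argument slot of a predicate with a term from H, so an r-ary predicate gives |H|^r atoms:
  Parent: 10^2 = 100;  Knows: 10^2 = 100;  Likes: 10
Total ground atoms: 100 + 100 + 10 = 210.

210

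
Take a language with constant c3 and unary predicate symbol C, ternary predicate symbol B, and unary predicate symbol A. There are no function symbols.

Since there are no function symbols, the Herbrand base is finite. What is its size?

With no function symbols, the Herbrand universe is just the 1 constant.
Ground atoms per predicate: C: 1, B: 1^3 = 1, A: 1.
Herbrand base size = 1 + 1 + 1 = 3.

3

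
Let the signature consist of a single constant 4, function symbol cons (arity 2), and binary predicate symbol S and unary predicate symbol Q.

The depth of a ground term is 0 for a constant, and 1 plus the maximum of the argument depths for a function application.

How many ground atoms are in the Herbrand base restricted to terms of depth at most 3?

702

First count ground terms of depth ≤ 3.
Let N_k = |{terms of depth ≤ k}|. Then N_0 = 1 and N_k = 1 + N_{k-1}^2 for k ≥ 1 (one summand per function symbol, arity giving the exponent).
N_0 = 1
N_1 = 1 + 1^2 = 2
N_2 = 1 + 2^2 = 5
N_3 = 1 + 5^2 = 26
So |H| = 26.
A ground atom is a predicate applied to a tuple of terms from H, so the count is the sum over predicates of |H|^arity:
  S: 26^2 = 676;  Q: 26
Total ground atoms: 676 + 26 = 702.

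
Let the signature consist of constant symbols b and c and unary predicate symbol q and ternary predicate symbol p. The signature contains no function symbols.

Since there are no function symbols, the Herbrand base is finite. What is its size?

With no function symbols, the Herbrand universe is just the 2 constants.
Ground atoms per predicate: q: 2, p: 2^3 = 8.
Herbrand base size = 2 + 8 = 10.

10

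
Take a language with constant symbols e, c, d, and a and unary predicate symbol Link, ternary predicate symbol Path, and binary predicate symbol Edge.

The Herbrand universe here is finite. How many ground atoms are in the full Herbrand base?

84

With no function symbols, the Herbrand universe is just the 4 constants.
Ground atoms per predicate: Link: 4, Path: 4^3 = 64, Edge: 4^2 = 16.
Herbrand base size = 4 + 64 + 16 = 84.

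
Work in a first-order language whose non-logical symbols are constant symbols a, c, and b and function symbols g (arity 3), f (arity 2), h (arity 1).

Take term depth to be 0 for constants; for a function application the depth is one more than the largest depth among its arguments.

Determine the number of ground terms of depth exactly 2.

75855

Count level by level. With function symbols g/3, f/2, h/1, the terms of depth ≤ k are the 3 constants together with each function applied to depth-≤(k−1) tuples, so N_k = 3 + N_{k-1}^3 + N_{k-1}^2 + N_{k-1}.
N_0 = 3
N_1 = 3 + 3^3 + 3^2 + 3 = 42
N_2 = 3 + 42^3 + 42^2 + 42 = 75897
Terms of depth exactly 2: N_2 − N_1 = 75897 − 42 = 75855.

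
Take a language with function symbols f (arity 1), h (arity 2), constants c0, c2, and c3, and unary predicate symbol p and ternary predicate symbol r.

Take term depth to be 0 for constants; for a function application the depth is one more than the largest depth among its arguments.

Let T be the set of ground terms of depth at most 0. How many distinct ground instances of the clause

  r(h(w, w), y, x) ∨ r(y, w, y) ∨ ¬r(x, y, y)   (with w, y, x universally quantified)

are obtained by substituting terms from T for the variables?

27

Ground terms of depth ≤ 0:
  Count level by level. With function symbols f/1, h/2, the terms of depth ≤ k are the 3 constants together with each function applied to depth-≤(k−1) tuples, so N_k = 3 + N_{k-1} + N_{k-1}^2.
  N_0 = 3
So there are 3 ground terms available for substitution.
There are 3 variables to instantiate (w, y, x), each occurring in at least one literal, so different choices give different ground instances.
Number of ground instances = 3^3 = 27.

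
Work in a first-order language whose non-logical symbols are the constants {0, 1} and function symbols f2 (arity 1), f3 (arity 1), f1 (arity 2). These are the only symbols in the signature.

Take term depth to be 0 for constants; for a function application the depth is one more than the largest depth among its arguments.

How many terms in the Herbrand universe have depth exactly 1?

8

Write N_k for the number of ground terms of depth ≤ k. A term of depth ≤ k is either a constant or a function symbol applied to arguments of depth ≤ k−1, so N_k = 2 + N_{k-1} + N_{k-1} + N_{k-1}^2.
N_0 = 2
N_1 = 2 + 2 + 2 + 2^2 = 10
Terms of depth exactly 1: N_1 − N_0 = 10 − 2 = 8.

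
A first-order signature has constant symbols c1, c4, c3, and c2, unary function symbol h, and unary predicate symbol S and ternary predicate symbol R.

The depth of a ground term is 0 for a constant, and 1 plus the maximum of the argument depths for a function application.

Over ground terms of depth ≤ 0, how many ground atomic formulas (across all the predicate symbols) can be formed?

68

First count ground terms of depth ≤ 0.
If N_k denotes the number of depth-≤k ground terms, the 4 constants give N_0 = 4, and each function symbol of arity r contributes N_{k-1}^r new terms at level k: N_k = 4 + N_{k-1}.
N_0 = 4
So |H| = 4.
Each predicate of arity r yields |H|^r ground atoms (one per choice of an r-tuple from H):
  S: 4;  R: 4^3 = 64
Total ground atoms: 4 + 64 = 68.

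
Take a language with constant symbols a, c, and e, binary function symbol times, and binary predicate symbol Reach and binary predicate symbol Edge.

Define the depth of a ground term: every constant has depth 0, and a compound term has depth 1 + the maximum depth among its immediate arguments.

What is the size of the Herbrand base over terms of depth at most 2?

43218

First count ground terms of depth ≤ 2.
Count level by level. With function symbols times/2, the terms of depth ≤ k are the 3 constants together with each function applied to depth-≤(k−1) tuples, so N_k = 3 + N_{k-1}^2.
N_0 = 3
N_1 = 3 + 3^2 = 12
N_2 = 3 + 12^2 = 147
So |H| = 147.
Each predicate of arity r yields |H|^r ground atoms (one per choice of an r-tuple from H):
  Reach: 147^2 = 21609;  Edge: 147^2 = 21609
Total ground atoms: 21609 + 21609 = 43218.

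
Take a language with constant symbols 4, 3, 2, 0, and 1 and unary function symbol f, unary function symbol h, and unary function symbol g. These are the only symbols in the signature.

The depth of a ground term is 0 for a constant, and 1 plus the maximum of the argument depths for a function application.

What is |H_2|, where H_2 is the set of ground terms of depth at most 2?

65

Count level by level. With function symbols f/1, h/1, g/1, the terms of depth ≤ k are the 5 constants together with each function applied to depth-≤(k−1) tuples, so N_k = 5 + N_{k-1} + N_{k-1} + N_{k-1}.
N_0 = 5
N_1 = 5 + 5 + 5 + 5 = 20
N_2 = 5 + 20 + 20 + 20 = 65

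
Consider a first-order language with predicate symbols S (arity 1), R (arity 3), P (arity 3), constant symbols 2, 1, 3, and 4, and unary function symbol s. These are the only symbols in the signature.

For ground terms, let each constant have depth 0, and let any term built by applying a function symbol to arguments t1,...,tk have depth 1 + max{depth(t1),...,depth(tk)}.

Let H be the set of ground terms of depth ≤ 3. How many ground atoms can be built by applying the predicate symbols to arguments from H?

8208

First count ground terms of depth ≤ 3.
Let N_k count ground terms of depth at most k. Each non-constant term of depth ≤ k is some function symbol applied to depth-≤(k−1) arguments, giving N_k = 4 + N_{k-1}.
N_0 = 4
N_1 = 4 + 4 = 8
N_2 = 4 + 8 = 12
N_3 = 4 + 12 = 16
So |H| = 16.
For each predicate symbol, the number of ground atoms is |H| raised to its arity; summing:
  S: 16;  R: 16^3 = 4096;  P: 16^3 = 4096
Total ground atoms: 16 + 4096 + 4096 = 8208.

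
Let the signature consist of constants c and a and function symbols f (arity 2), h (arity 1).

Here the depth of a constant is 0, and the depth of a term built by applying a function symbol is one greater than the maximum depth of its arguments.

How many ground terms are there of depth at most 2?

74

Let N_k count ground terms of depth at most k. Each non-constant term of depth ≤ k is some function symbol applied to depth-≤(k−1) arguments, giving N_k = 2 + N_{k-1}^2 + N_{k-1}.
N_0 = 2
N_1 = 2 + 2^2 + 2 = 8
N_2 = 2 + 8^2 + 8 = 74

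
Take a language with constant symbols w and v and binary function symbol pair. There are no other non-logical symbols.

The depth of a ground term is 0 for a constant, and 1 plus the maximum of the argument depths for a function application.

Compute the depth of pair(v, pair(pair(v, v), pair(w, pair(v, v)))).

depth(pair(v, v)) = 1 + max(0, 0) = 1
depth(pair(w, pair(v, v))) = 1 + max(0, 1) = 2
depth(pair(pair(v, v), pair(w, pair(v, v)))) = 1 + max(1, 2) = 3
depth(pair(v, pair(pair(v, v), pair(w, pair(v, v))))) = 1 + max(0, 3) = 4

4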